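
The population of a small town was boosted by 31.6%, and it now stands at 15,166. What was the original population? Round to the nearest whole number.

11,524

The overall multiplier applied was 1.316.
So the original population was 15,166 ÷ 1.316 ≈ 11,524.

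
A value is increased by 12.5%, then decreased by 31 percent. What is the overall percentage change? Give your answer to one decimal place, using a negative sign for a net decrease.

-22.4%

The combined multiplier is 1.125 × 0.69 = 0.77625.
That corresponds to a decrease of 22.4%.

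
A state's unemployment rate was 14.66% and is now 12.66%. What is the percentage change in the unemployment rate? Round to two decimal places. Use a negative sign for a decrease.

-13.64%

The change is 12.66 − 14.66 = -2.00 percentage points.
Relative to the original 14.66%, that is -2.00 ÷ 14.66 ≈ -13.64%.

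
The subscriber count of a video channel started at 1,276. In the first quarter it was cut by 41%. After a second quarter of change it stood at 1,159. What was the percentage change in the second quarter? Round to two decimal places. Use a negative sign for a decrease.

53.95%

After the first quarter: 1,276 × 0.59 = 752.84.
Second-quarter multiplier: 1,159 ÷ 752.84 ≈ 1.539504.
That is a change of 53.95%.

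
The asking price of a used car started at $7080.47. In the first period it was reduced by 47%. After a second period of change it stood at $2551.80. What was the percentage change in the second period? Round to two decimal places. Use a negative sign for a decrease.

After the first period: $7080.47 × 0.53 = $3752.6491.
Second-period multiplier: $2551.80 ÷ $3752.6491 ≈ 0.68.
That is a change of -32.00%.

-32.00%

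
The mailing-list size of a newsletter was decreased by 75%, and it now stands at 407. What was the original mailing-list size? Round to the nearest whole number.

The overall multiplier applied was 0.25.
So the original mailing-list size was 407 ÷ 0.25 = 1,628.

1,628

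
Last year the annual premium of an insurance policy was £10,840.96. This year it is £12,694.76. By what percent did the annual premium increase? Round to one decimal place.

Change: £12,694.76 − £10,840.96 = £1,853.80.
Relative to the original: £1,853.80 ÷ £10,840.96 ≈ 17.1%.
So the annual premium increased by 17.1%.

17.1%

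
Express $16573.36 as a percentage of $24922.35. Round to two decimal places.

$16573.36 ÷ $24922.35 ≈ 66.50%.

66.50%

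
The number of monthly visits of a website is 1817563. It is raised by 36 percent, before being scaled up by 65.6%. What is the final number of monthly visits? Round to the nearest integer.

After the 36% increase: 1817563 × 1.36 = 2471885.68.
Apply the 65.6% increase: 2471885.68 × 1.656 = 4093442.68608 ≈ 4093443.

4093443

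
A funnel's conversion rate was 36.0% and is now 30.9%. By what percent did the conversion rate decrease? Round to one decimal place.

14.2%

The change is 30.9 − 36.0 = -5.1 percentage points.
Relative to the original 36.0%, that is -5.1 ÷ 36.0 ≈ -14.2%.
So the conversion rate fell by 14.2%.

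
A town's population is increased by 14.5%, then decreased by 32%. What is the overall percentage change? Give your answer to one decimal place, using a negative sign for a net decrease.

The combined multiplier is 1.145 × 0.68 = 0.7786.
That corresponds to a decrease of 22.1%.

-22.1%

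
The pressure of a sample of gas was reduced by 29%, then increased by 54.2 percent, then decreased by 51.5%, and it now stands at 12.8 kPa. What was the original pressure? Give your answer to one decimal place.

The overall multiplier applied was 0.71 × 1.542 × 0.485 = 0.5309877.
So the original pressure was 12.8 ÷ 0.5309877 ≈ 24.1 kPa.

24.1 kPa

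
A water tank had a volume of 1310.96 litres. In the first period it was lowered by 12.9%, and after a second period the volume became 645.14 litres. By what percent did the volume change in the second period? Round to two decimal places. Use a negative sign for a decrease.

-43.50%

After the first period: 1310.96 × 0.871 = 1141.84616.
Second-period multiplier: 645.14 ÷ 1141.84616 ≈ 0.564997.
That is a change of -43.50%.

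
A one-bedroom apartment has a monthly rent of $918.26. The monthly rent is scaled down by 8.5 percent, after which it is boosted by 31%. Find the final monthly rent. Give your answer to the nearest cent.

$1100.67

Apply the 8.5% decrease: $918.26 × 0.915 = $840.2079.
After the 31% increase: $840.2079 × 1.31 = $1100.672349 ≈ $1100.67.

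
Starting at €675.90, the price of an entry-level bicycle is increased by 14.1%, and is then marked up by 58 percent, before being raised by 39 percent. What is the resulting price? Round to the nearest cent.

€1693.71

Each change multiplies by a factor: 1.141 × 1.58 × 1.39 = 2.5058642.
€675.90 × 2.5058642 = €1693.71361278 ≈ €1693.71.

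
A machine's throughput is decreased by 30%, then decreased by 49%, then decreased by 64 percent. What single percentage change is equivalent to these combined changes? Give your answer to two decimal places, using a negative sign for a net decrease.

-87.15%

A 30% decrease multiplies by 0.7.
Then a 49% decrease: 0.7 × 0.51 = 0.357.
Then a 64% decrease: 0.357 × 0.36 = 0.12852.
Overall factor 0.12852, i.e. -87.15%.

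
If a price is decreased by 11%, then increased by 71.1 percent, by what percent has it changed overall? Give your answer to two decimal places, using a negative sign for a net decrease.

52.28%

The combined multiplier is 0.89 × 1.711 = 1.52279.
That corresponds to an increase of 52.28%.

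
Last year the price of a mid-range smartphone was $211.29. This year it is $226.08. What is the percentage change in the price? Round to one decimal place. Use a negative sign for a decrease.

Change: $226.08 − $211.29 = $14.79.
Relative to the original: $14.79 ÷ $211.29 ≈ 7.0%.

7.0%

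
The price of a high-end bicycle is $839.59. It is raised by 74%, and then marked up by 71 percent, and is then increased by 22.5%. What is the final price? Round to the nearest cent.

$3060.19

Each change multiplies by a factor: 1.74 × 1.71 × 1.225 = 3.644865.
$839.59 × 3.644865 = $3060.19220535 ≈ $3060.19.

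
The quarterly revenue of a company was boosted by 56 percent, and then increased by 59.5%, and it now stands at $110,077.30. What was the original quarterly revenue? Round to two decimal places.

$44,239.73

The overall multiplier applied was 1.56 × 1.595 = 2.4882.
So the original quarterly revenue was $110,077.30 ÷ 2.4882 ≈ $44,239.73.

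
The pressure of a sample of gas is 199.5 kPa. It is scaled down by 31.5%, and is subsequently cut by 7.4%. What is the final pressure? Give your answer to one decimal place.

126.5 kPa

Each change multiplies by a factor: 0.685 × 0.926 = 0.63431.
199.5 × 0.63431 = 126.544845 ≈ 126.5.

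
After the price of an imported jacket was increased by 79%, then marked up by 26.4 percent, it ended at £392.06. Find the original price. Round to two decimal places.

£173.28

Undoing the 26.4% increase: £392.06 ÷ 1.264 ≈ £310.174051.
Undoing the 79% increase: £310.174051 ÷ 1.79 ≈ £173.28.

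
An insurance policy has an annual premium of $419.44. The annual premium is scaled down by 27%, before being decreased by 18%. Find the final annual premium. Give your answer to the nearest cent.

$251.08

Apply the 27% decrease: $419.44 × 0.73 = $306.1912.
Apply the 18% decrease: $306.1912 × 0.82 = $251.076784 ≈ $251.08.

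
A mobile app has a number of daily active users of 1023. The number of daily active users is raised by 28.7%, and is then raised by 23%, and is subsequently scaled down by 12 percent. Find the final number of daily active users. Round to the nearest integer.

1425

28.7% increase: 1023 × 1.287 = 1316.601.
After the 23% increase: 1316.601 × 1.23 = 1619.41923.
Apply the 12% decrease: 1619.41923 × 0.88 = 1425.0889224 ≈ 1425.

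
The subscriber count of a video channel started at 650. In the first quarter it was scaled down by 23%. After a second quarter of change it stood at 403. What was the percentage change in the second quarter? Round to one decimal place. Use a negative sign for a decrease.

After the first quarter: 650 × 0.77 = 500.5.
Second-quarter multiplier: 403 ÷ 500.5 ≈ 0.80519.
That is a change of -19.5%.

-19.5%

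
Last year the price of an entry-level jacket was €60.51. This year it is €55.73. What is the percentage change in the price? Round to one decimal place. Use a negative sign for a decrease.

-7.9%

Change: €55.73 − €60.51 = -€4.78.
Relative to the original: -€4.78 ÷ €60.51 ≈ -7.9%.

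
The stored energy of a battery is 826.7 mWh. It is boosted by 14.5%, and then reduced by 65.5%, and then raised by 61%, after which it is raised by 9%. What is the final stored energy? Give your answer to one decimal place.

Each change multiplies by a factor: 1.145 × 0.345 × 1.61 × 1.09 = 0.6932293725.
826.7 × 0.6932293725 = 573.09272224575 ≈ 573.1.

573.1 mWh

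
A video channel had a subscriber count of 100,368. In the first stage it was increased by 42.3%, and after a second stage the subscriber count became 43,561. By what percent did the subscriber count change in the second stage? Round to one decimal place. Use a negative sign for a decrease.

After the first stage: 100,368 × 1.423 = 142823.664.
Second-stage multiplier: 43,561 ÷ 142823.664 ≈ 0.305.
That is a change of -69.5%.

-69.5%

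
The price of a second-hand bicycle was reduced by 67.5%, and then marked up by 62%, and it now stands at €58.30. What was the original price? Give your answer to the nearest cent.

Undoing the 62% increase: €58.30 ÷ 1.62 ≈ €35.987654.
Undoing the 67.5% decrease: €35.987654 ÷ 0.325 ≈ €110.73.

€110.73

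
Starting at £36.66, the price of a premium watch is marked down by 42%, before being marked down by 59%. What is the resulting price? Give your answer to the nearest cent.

Each change multiplies by a factor: 0.58 × 0.41 = 0.2378.
£36.66 × 0.2378 = £8.717748 ≈ £8.72.

£8.72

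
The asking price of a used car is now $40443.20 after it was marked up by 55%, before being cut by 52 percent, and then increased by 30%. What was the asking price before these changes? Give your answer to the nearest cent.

The overall multiplier applied was 1.55 × 0.48 × 1.3 = 0.9672.
So the original asking price was $40443.20 ÷ 0.9672 ≈ $41814.72.

$41814.72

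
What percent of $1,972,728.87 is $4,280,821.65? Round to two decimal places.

217.00%

$4,280,821.65 ÷ $1,972,728.87 ≈ 217.00%.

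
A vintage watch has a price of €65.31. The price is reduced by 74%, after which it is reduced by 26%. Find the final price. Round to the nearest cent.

After the 74% decrease: €65.31 × 0.26 = €16.9806.
26% decrease: €16.9806 × 0.74 = €12.565644 ≈ €12.57.

€12.57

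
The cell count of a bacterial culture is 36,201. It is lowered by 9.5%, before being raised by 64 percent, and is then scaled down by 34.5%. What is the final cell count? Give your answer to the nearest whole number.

Each change multiplies by a factor: 0.905 × 1.64 × 0.655 = 0.972151.
36,201 × 0.972151 = 35192.838351 ≈ 35,193.

35,193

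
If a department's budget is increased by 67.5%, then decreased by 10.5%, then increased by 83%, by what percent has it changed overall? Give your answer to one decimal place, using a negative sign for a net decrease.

A 67.5% increase multiplies by 1.675.
Then a 10.5% decrease: 1.675 × 0.895 = 1.499125.
Then an 83% increase: 1.499125 × 1.83 = 2.74339875.
Overall factor 2.74339875, i.e. 174.3%.

174.3%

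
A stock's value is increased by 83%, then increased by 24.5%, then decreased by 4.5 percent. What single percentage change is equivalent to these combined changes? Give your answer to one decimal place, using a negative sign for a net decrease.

117.6%

An 83% increase multiplies by 1.83.
Then a 24.5% increase: 1.83 × 1.245 = 2.27835.
Then a 4.5% decrease: 2.27835 × 0.955 = 2.17582425.
Overall factor 2.17582425, i.e. 117.6%.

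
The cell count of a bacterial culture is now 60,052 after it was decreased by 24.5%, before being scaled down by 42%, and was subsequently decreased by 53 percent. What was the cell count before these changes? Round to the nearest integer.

291,779

The overall multiplier applied was 0.755 × 0.58 × 0.47 = 0.205813.
So the original cell count was 60,052 ÷ 0.205813 ≈ 291,779.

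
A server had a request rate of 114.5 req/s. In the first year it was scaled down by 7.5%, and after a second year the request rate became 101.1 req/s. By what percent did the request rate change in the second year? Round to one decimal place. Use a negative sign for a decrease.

-4.5%

After the first year: 114.5 × 0.925 = 105.9125.
Second-year multiplier: 101.1 ÷ 105.9125 ≈ 0.95456.
That is a change of -4.5%.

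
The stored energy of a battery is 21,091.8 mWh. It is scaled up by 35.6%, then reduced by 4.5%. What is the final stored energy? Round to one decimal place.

Each change multiplies by a factor: 1.356 × 0.955 = 1.29498.
21,091.8 × 1.29498 = 27313.459164 ≈ 27,313.5.

27,313.5 mWh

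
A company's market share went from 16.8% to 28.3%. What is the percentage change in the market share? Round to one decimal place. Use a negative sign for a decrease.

68.5%

The change is 28.3 − 16.8 = 11.5 percentage points.
Relative to the original 16.8%, that is 11.5 ÷ 16.8 ≈ 68.5%.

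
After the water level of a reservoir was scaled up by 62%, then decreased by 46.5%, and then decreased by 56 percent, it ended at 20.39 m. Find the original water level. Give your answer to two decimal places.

Undoing the 56% decrease: 20.39 ÷ 0.44 ≈ 46.340909.
Undoing the 46.5% decrease: 46.340909 ÷ 0.535 ≈ 86.618521.
Undoing the 62% increase: 86.618521 ÷ 1.62 ≈ 53.47 m.

53.47 m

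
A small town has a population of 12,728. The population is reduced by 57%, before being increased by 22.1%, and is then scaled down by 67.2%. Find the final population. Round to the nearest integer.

2,192

Each change multiplies by a factor: 0.43 × 1.221 × 0.328 = 0.17220984.
12,728 × 0.17220984 = 2191.88684352 ≈ 2,192.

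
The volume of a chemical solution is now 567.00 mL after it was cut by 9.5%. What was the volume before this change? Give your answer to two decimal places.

626.52 mL

The overall multiplier applied was 0.905.
So the original volume was 567.00 ÷ 0.905 ≈ 626.52 mL.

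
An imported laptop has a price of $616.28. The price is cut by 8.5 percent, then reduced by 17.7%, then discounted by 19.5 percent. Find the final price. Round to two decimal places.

After the 8.5% decrease: $616.28 × 0.915 = $563.8962.
Apply the 17.7% decrease: $563.8962 × 0.823 = $464.0865726.
19.5% decrease: $464.0865726 × 0.805 = $373.589690943 ≈ $373.59.

$373.59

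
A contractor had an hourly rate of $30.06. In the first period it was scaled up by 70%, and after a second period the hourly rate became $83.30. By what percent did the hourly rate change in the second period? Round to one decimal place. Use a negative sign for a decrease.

63.0%

After the first period: $30.06 × 1.7 = $51.102.
Second-period multiplier: $83.30 ÷ $51.102 ≈ 1.63007.
That is a change of 63.0%.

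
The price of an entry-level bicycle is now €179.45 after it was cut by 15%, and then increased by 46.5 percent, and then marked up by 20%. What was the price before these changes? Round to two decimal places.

€120.09

The overall multiplier applied was 0.85 × 1.465 × 1.2 = 1.4943.
So the original price was €179.45 ÷ 1.4943 ≈ €120.09.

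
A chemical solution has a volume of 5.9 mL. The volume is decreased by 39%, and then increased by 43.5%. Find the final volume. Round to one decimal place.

5.2 mL

After the 39% decrease: 5.9 × 0.61 = 3.599.
After the 43.5% increase: 3.599 × 1.435 = 5.164565 ≈ 5.2.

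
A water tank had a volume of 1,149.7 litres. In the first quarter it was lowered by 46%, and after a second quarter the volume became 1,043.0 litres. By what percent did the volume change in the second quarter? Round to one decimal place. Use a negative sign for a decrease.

68.0%

After the first quarter: 1,149.7 × 0.54 = 620.838.
Second-quarter multiplier: 1,043.0 ÷ 620.838 ≈ 1.67999.
That is a change of 68.0%.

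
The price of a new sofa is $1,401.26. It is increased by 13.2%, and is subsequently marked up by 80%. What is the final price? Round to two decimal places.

$2,855.21

After the 13.2% increase: $1,401.26 × 1.132 = $1586.22632.
80% increase: $1586.22632 × 1.8 = $2855.207376 ≈ $2,855.21.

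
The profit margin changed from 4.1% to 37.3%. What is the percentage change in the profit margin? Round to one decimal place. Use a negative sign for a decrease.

809.8%

The change is 37.3 − 4.1 = 33.2 percentage points.
Relative to the original 4.1%, that is 33.2 ÷ 4.1 ≈ 809.8%.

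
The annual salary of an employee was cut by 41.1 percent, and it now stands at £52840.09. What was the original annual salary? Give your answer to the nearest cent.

£89711.53

The overall multiplier applied was 0.589.
So the original annual salary was £52840.09 ÷ 0.589 ≈ £89711.53.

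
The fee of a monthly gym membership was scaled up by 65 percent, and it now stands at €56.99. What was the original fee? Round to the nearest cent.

€34.54

The overall multiplier applied was 1.65.
So the original fee was €56.99 ÷ 1.65 ≈ €34.54.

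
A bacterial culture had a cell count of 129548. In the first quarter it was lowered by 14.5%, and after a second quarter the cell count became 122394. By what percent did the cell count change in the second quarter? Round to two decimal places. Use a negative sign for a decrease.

After the first quarter: 129548 × 0.855 = 110763.54.
Second-quarter multiplier: 122394 ÷ 110763.54 ≈ 1.105003.
That is a change of 10.50%.

10.50%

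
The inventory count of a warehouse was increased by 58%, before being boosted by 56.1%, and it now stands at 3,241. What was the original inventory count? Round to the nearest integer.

1,314

The overall multiplier applied was 1.58 × 1.561 = 2.46638.
So the original inventory count was 3,241 ÷ 2.46638 ≈ 1,314.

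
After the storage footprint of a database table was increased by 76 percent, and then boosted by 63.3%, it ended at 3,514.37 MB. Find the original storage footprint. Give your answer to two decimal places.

1,222.78 MB

The overall multiplier applied was 1.76 × 1.633 = 2.87408.
So the original storage footprint was 3,514.37 ÷ 2.87408 ≈ 1,222.78 MB.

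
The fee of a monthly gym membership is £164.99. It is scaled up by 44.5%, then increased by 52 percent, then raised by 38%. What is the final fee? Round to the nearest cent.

£500.09

Apply the 44.5% increase: £164.99 × 1.445 = £238.41055.
After the 52% increase: £238.41055 × 1.52 = £362.384036.
After the 38% increase: £362.384036 × 1.38 = £500.08996968 ≈ £500.09.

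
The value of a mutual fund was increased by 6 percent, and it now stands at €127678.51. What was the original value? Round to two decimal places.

The overall multiplier applied was 1.06.
So the original value was €127678.51 ÷ 1.06 ≈ €120451.42.

€120451.42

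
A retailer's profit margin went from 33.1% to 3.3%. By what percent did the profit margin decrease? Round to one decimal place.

90.0%

The change is 3.3 − 33.1 = -29.8 percentage points.
Relative to the original 33.1%, that is -29.8 ÷ 33.1 ≈ -90.0%.
So the profit margin fell by 90.0%.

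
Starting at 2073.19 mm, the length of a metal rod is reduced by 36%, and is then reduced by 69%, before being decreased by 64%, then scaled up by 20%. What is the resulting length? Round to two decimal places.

Each change multiplies by a factor: 0.64 × 0.31 × 0.36 × 1.2 = 0.0857088.
2073.19 × 0.0857088 = 177.690627072 ≈ 177.69.

177.69 mm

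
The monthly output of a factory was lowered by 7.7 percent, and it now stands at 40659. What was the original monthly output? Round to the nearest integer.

44051

The overall multiplier applied was 0.923.
So the original monthly output was 40659 ÷ 0.923 ≈ 44051.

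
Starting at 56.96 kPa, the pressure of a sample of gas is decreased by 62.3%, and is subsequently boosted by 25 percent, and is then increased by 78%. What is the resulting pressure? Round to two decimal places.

47.78 kPa

62.3% decrease: 56.96 × 0.377 = 21.47392.
Apply the 25% increase: 21.47392 × 1.25 = 26.8424.
After the 78% increase: 26.8424 × 1.78 = 47.779472 ≈ 47.78.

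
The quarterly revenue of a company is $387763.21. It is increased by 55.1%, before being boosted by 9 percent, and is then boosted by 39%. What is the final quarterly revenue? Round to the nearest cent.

Each change multiplies by a factor: 1.551 × 1.09 × 1.39 = 2.3499201.
$387763.21 × 2.3499201 = $911212.561219521 ≈ $911212.56.

$911212.56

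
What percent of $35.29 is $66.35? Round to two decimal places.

$66.35 ÷ $35.29 ≈ 188.01%.

188.01%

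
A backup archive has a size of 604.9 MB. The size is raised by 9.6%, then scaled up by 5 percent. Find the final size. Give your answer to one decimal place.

696.1 MB

Each change multiplies by a factor: 1.096 × 1.05 = 1.1508.
604.9 × 1.1508 = 696.11892 ≈ 696.1.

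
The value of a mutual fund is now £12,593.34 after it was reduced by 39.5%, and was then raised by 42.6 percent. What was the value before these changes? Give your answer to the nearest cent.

Undoing the 42.6% increase: £12,593.34 ÷ 1.426 ≈ £8831.234222.
Undoing the 39.5% decrease: £8831.234222 ÷ 0.605 ≈ £14,597.08.

£14,597.08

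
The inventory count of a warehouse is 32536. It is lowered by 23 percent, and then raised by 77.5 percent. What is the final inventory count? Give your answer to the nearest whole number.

Each change multiplies by a factor: 0.77 × 1.775 = 1.36675.
32536 × 1.36675 = 44468.578 ≈ 44469.

44469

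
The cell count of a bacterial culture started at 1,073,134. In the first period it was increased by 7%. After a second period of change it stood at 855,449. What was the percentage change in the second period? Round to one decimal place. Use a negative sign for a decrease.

After the first period: 1,073,134 × 1.07 = 1148253.38.
Second-period multiplier: 855,449 ÷ 1148253.38 ≈ 0.745.
That is a change of -25.5%.

-25.5%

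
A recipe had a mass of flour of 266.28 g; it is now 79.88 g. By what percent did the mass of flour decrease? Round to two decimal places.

Change: 79.88 − 266.28 = -186.40.
Relative to the original: -186.40 ÷ 266.28 ≈ -70.00%.
So the mass of flour decreased by 70.00%.

70.00%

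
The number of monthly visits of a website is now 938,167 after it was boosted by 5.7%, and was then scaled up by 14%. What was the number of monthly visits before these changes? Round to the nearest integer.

778,575

Undoing the 14% increase: 938,167 ÷ 1.14 ≈ 822953.508772.
Undoing the 5.7% increase: 822953.508772 ÷ 1.057 ≈ 778,575.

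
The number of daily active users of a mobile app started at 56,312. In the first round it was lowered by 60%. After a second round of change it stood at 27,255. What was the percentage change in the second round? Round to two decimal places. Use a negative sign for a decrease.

After the first round: 56,312 × 0.4 = 22524.8.
Second-round multiplier: 27,255 ÷ 22524.8 ≈ 1.21.
That is a change of 21.00%.

21.00%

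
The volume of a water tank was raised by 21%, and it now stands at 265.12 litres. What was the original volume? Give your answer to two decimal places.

The overall multiplier applied was 1.21.
So the original volume was 265.12 ÷ 1.21 ≈ 219.11 litres.

219.11 litres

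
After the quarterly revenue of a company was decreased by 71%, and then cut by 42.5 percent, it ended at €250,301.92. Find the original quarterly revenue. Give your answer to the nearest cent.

The overall multiplier applied was 0.29 × 0.575 = 0.16675.
So the original quarterly revenue was €250,301.92 ÷ 0.16675 ≈ €1,501,060.99.

€1,501,060.99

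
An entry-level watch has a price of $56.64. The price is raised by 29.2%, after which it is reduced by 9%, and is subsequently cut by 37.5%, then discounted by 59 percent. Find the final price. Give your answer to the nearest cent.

After the 29.2% increase: $56.64 × 1.292 = $73.17888.
After the 9% decrease: $73.17888 × 0.91 = $66.5927808.
Apply the 37.5% decrease: $66.5927808 × 0.625 = $41.620488.
After the 59% decrease: $41.620488 × 0.41 = $17.06440008 ≈ $17.06.

$17.06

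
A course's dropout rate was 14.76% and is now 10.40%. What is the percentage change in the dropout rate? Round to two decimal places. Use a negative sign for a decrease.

The change is 10.40 − 14.76 = -4.36 percentage points.
Relative to the original 14.76%, that is -4.36 ÷ 14.76 ≈ -29.54%.

-29.54%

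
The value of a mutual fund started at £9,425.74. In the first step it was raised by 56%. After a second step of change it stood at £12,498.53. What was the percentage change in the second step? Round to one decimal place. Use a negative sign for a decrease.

After the first step: £9,425.74 × 1.56 = £14704.1544.
Second-step multiplier: £12,498.53 ÷ £14704.1544 ≈ 0.85.
That is a change of -15.0%.

-15.0%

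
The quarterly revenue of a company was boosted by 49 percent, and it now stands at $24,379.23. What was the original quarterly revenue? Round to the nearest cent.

$16,361.90

The overall multiplier applied was 1.49.
So the original quarterly revenue was $24,379.23 ÷ 1.49 ≈ $16,361.90.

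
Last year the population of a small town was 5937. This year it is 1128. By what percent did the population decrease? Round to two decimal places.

Change: 1128 − 5937 = -4809.
Relative to the original: -4809 ÷ 5937 ≈ -81.00%.
So the population decreased by 81.00%.

81.00%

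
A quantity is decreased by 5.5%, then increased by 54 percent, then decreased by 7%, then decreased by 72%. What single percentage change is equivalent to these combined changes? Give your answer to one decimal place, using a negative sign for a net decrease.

The combined multiplier is 0.945 × 1.54 × 0.93 × 0.28 = 0.37896012.
That corresponds to a decrease of 62.1%.

-62.1%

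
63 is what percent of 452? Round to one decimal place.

13.9%

63 ÷ 452 ≈ 13.9%.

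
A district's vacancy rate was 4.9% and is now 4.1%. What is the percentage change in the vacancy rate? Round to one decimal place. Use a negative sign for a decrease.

-16.3%

The change is 4.1 − 4.9 = -0.8 percentage points.
Relative to the original 4.9%, that is -0.8 ÷ 4.9 ≈ -16.3%.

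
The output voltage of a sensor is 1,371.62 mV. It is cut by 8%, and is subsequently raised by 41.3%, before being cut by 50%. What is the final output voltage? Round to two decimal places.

8% decrease: 1,371.62 × 0.92 = 1261.8904.
After the 41.3% increase: 1261.8904 × 1.413 = 1783.0511352.
Apply the 50% decrease: 1783.0511352 × 0.5 = 891.5255676 ≈ 891.53.

891.53 mV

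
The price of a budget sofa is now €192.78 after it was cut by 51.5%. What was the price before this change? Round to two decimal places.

The overall multiplier applied was 0.485.
So the original price was €192.78 ÷ 0.485 ≈ €397.48.

€397.48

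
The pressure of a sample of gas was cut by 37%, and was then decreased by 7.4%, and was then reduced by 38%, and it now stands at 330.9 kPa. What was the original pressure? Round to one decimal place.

914.9 kPa

Undoing the 38% decrease: 330.9 ÷ 0.62 ≈ 533.709677.
Undoing the 7.4% decrease: 533.709677 ÷ 0.926 ≈ 576.360342.
Undoing the 37% decrease: 576.360342 ÷ 0.63 ≈ 914.9 kPa.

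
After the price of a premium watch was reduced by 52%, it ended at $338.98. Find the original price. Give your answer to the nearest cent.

$706.21

The overall multiplier applied was 0.48.
So the original price was $338.98 ÷ 0.48 ≈ $706.21.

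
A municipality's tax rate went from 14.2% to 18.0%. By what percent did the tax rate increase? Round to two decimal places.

26.76%

The change is 18.0 − 14.2 = 3.8 percentage points.
Relative to the original 14.2%, that is 3.8 ÷ 14.2 ≈ 26.76%.
So the tax rate rose by 26.76%.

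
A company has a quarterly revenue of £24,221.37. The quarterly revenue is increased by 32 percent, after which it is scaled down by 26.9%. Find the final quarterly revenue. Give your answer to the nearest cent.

Apply the 32% increase: £24,221.37 × 1.32 = £31972.2084.
After the 26.9% decrease: £31972.2084 × 0.731 = £23371.6843404 ≈ £23,371.68.

£23,371.68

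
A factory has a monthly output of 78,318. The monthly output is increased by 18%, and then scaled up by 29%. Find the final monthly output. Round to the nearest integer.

After the 18% increase: 78,318 × 1.18 = 92415.24.
After the 29% increase: 92415.24 × 1.29 = 119215.6596 ≈ 119,216.

119,216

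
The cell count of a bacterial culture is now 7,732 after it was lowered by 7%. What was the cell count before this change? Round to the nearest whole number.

The overall multiplier applied was 0.93.
So the original cell count was 7,732 ÷ 0.93 ≈ 8,314.

8,314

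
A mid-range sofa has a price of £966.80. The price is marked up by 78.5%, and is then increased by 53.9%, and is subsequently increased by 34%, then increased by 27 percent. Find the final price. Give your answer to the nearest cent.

Each change multiplies by a factor: 1.785 × 1.539 × 1.34 × 1.27 = 4.675040307.
£966.80 × 4.675040307 = £4519.8289688076 ≈ £4519.83.

£4519.83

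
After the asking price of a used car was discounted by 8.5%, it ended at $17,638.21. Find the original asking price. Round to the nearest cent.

The overall multiplier applied was 0.915.
So the original asking price was $17,638.21 ÷ 0.915 ≈ $19,276.73.

$19,276.73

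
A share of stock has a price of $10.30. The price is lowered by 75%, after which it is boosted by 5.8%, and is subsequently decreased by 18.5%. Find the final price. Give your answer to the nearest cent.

$2.22

Apply the 75% decrease: $10.30 × 0.25 = $2.575.
Apply the 5.8% increase: $2.575 × 1.058 = $2.72435.
After the 18.5% decrease: $2.72435 × 0.815 = $2.22034525 ≈ $2.22.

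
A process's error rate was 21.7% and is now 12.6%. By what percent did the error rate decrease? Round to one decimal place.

The change is 12.6 − 21.7 = -9.1 percentage points.
Relative to the original 21.7%, that is -9.1 ÷ 21.7 ≈ -41.9%.
So the error rate fell by 41.9%.

41.9%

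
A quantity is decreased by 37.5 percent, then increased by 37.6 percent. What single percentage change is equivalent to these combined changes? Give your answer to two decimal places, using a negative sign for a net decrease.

The combined multiplier is 0.625 × 1.376 = 0.86.
That corresponds to a decrease of 14.00%.

-14.00%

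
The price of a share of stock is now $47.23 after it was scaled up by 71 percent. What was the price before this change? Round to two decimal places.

The overall multiplier applied was 1.71.
So the original price was $47.23 ÷ 1.71 ≈ $27.62.

$27.62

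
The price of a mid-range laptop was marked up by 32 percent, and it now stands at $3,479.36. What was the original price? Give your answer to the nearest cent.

The overall multiplier applied was 1.32.
So the original price was $3,479.36 ÷ 1.32 ≈ $2,635.88.

$2,635.88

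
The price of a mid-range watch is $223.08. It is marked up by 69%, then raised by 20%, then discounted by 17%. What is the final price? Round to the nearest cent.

Each change multiplies by a factor: 1.69 × 1.2 × 0.83 = 1.68324.
$223.08 × 1.68324 = $375.4971792 ≈ $375.50.

$375.50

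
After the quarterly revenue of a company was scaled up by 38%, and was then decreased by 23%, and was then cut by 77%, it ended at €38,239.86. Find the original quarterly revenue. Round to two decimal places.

Undoing the 77% decrease: €38,239.86 ÷ 0.23 ≈ €166260.26087.
Undoing the 23% decrease: €166260.26087 ÷ 0.77 ≈ €215922.416714.
Undoing the 38% increase: €215922.416714 ÷ 1.38 ≈ €156,465.52.

€156,465.52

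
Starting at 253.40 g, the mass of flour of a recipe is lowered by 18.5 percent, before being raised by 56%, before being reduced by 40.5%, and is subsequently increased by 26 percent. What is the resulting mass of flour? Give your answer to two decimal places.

Apply the 18.5% decrease: 253.40 × 0.815 = 206.521.
Apply the 56% increase: 206.521 × 1.56 = 322.17276.
Apply the 40.5% decrease: 322.17276 × 0.595 = 191.6927922.
Apply the 26% increase: 191.6927922 × 1.26 = 241.532918172 ≈ 241.53.

241.53 g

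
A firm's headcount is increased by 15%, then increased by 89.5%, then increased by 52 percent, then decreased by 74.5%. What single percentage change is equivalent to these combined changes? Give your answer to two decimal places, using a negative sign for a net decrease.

-15.53%

The combined multiplier is 1.15 × 1.895 × 1.52 × 0.255 = 0.8446773.
That corresponds to a decrease of 15.53%.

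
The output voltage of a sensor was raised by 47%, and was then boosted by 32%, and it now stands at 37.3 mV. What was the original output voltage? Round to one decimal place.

19.2 mV

Undoing the 32% increase: 37.3 ÷ 1.32 ≈ 28.257576.
Undoing the 47% increase: 28.257576 ÷ 1.47 ≈ 19.2 mV.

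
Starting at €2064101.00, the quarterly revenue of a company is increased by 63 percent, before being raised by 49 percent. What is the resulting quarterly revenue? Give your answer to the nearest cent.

Each change multiplies by a factor: 1.63 × 1.49 = 2.4287.
€2064101.00 × 2.4287 = €5013082.0987 ≈ €5013082.10.

€5013082.10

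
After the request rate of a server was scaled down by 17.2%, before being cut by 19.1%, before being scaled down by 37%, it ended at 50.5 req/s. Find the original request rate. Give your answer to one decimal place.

Undoing the 37% decrease: 50.5 ÷ 0.63 ≈ 80.15873.
Undoing the 19.1% decrease: 80.15873 ÷ 0.809 ≈ 99.083721.
Undoing the 17.2% decrease: 99.083721 ÷ 0.828 ≈ 119.7 req/s.

119.7 req/s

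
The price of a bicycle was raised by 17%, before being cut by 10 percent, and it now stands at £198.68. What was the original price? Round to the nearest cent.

The overall multiplier applied was 1.17 × 0.9 = 1.053.
So the original price was £198.68 ÷ 1.053 ≈ £188.68.

£188.68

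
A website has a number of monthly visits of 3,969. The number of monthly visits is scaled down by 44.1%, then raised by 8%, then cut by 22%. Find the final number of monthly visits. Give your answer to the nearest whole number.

Each change multiplies by a factor: 0.559 × 1.08 × 0.78 = 0.4709016.
3,969 × 0.4709016 = 1869.0084504 ≈ 1,869.

1,869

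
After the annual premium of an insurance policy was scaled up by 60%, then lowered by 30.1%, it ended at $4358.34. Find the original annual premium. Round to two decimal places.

$3896.94

Undoing the 30.1% decrease: $4358.34 ÷ 0.699 ≈ $6235.107296.
Undoing the 60% increase: $6235.107296 ÷ 1.6 ≈ $3896.94.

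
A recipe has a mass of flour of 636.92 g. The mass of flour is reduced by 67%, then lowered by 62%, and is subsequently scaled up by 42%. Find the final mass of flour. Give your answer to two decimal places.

113.42 g

Each change multiplies by a factor: 0.33 × 0.38 × 1.42 = 0.178068.
636.92 × 0.178068 = 113.41507056 ≈ 113.42.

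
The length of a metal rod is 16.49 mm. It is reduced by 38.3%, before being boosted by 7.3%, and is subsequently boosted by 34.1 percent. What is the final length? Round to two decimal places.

14.64 mm

Each change multiplies by a factor: 0.617 × 1.073 × 1.341 = 0.887796981.
16.49 × 0.887796981 = 14.63977221669 ≈ 14.64.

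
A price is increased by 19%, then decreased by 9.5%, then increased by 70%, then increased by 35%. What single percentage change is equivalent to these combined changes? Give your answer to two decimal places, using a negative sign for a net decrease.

147.16%

A 19% increase multiplies by 1.19.
Then a 9.5% decrease: 1.19 × 0.905 = 1.07695.
Then a 70% increase: 1.07695 × 1.7 = 1.830815.
Then a 35% increase: 1.830815 × 1.35 = 2.47160025.
Overall factor 2.47160025, i.e. 147.16%.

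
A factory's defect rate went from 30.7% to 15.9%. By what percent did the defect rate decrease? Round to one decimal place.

The change is 15.9 − 30.7 = -14.8 percentage points.
Relative to the original 30.7%, that is -14.8 ÷ 30.7 ≈ -48.2%.
So the defect rate fell by 48.2%.

48.2%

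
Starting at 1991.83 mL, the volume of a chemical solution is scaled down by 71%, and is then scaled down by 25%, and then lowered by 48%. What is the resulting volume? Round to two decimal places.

After the 71% decrease: 1991.83 × 0.29 = 577.6307.
25% decrease: 577.6307 × 0.75 = 433.223025.
Apply the 48% decrease: 433.223025 × 0.52 = 225.275973 ≈ 225.28.

225.28 mL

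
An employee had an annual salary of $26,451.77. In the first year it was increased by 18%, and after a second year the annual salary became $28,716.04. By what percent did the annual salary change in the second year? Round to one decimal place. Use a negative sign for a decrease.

After the first year: $26,451.77 × 1.18 = $31213.0886.
Second-year multiplier: $28,716.04 ÷ $31213.0886 ≈ 0.92.
That is a change of -8.0%.

-8.0%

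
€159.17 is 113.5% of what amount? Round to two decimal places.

€159.17 ÷ 1.135 ≈ €140.24.

€140.24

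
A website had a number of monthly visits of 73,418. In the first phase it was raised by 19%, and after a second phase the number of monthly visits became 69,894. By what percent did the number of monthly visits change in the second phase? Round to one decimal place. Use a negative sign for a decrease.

After the first phase: 73,418 × 1.19 = 87367.42.
Second-phase multiplier: 69,894 ÷ 87367.42 ≈ 0.8.
That is a change of -20.0%.

-20.0%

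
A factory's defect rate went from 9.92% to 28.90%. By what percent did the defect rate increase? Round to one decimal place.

191.3%

The change is 28.90 − 9.92 = 18.98 percentage points.
Relative to the original 9.92%, that is 18.98 ÷ 9.92 ≈ 191.3%.
So the defect rate rose by 191.3%.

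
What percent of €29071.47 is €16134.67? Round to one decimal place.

55.5%

€16134.67 ÷ €29071.47 ≈ 55.5%.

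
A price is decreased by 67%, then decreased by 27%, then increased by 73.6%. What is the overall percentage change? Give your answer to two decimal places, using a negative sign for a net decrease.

A 67% decrease multiplies by 0.33.
Then a 27% decrease: 0.33 × 0.73 = 0.2409.
Then a 73.6% increase: 0.2409 × 1.736 = 0.4182024.
Overall factor 0.4182024, i.e. -58.18%.

-58.18%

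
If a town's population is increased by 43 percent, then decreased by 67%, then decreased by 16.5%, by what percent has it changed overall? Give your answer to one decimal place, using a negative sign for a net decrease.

A 43% increase multiplies by 1.43.
Then a 67% decrease: 1.43 × 0.33 = 0.4719.
Then a 16.5% decrease: 0.4719 × 0.835 = 0.3940365.
Overall factor 0.3940365, i.e. -60.6%.

-60.6%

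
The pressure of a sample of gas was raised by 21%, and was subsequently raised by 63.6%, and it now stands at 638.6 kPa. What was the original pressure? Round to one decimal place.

322.6 kPa

The overall multiplier applied was 1.21 × 1.636 = 1.97956.
So the original pressure was 638.6 ÷ 1.97956 ≈ 322.6 kPa.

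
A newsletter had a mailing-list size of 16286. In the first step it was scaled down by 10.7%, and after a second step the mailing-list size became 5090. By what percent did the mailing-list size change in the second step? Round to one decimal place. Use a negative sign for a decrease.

-65.0%

After the first step: 16286 × 0.893 = 14543.398.
Second-step multiplier: 5090 ÷ 14543.398 ≈ 0.34999.
That is a change of -65.0%.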